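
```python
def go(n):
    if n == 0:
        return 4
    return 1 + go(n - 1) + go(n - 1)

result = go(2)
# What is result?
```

go(n) = 1 + 2·go(n-1), go(0)=4. Closed form: (4+1)·2^2 - 1 = 19.

Answer: 19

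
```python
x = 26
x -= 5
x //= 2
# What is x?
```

Trace:
`x = 26` → x = 26
`x -= 5` → x = 21
`x //= 2` → x = 10
So x = 10

Answer: 10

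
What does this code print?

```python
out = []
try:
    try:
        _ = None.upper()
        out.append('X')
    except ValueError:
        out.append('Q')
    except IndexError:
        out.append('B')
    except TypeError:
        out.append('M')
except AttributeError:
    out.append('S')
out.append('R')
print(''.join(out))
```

Execution trace: 'S' (outer except AttributeError) → 'R' (after the try/except). Output: SR

Answer: SR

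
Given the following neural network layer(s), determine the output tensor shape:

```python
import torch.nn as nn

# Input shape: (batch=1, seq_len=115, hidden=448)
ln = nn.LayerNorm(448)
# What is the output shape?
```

Input: (1, 115, 448) -> Output: (1, 115, 448)

Answer: (1, 115, 448)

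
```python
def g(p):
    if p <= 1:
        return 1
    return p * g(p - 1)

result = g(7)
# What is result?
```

g(7) = 7 * 6 * 5 * 4 * 3 * 2 * 1 = 5040

Answer: 5040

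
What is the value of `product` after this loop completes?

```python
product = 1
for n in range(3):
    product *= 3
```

3^3 = 27
`product` takes the values: 1 → 3 → 9 → 27

Answer: 27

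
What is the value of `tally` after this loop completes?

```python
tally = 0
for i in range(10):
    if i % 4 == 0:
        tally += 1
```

Count numbers divisible by 4 in range(10)
`tally` takes the values: 0 → 1 → 2 → 3

Answer: 3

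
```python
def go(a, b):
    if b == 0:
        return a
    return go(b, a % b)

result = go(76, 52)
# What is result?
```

go(76, 52) -> go(52, 24) -> go(24, 4) -> go(4, 0) -> 4

Answer: 4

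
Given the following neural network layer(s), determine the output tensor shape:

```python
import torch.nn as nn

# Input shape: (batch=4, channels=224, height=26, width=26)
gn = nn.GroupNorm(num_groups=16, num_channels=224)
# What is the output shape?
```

Input: (4, 224, 26, 26) -> Output: (4, 224, 26, 26)

Answer: (4, 224, 26, 26)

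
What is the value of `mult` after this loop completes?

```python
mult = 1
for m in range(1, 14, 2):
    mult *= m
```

Product of 1, 3, 5, ... up to 13
`mult` takes the values: 1 → 3 → 15 → 105 → 945 → 10395 → 135135

Answer: 135135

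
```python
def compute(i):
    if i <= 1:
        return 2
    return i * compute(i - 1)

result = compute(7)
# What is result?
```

compute(7) = 7 * 6 * 5 * 4 * 3 * 2 * 2 = 10080

Answer: 10080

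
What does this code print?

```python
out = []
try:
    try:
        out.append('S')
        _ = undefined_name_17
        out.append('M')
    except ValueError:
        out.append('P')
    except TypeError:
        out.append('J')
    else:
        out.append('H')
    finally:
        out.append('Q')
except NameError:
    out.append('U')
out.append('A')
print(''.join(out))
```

Execution trace: 'S' (inner try body) → 'Q' (inner finally) → 'U' (outer except NameError) → 'A' (after the try/except). Output: SQUA

Answer: SQUA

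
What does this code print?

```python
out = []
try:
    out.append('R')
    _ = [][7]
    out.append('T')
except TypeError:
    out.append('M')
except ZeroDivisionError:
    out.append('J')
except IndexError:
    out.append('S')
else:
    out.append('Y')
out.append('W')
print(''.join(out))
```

Execution trace: 'R' (try body) → 'S' (except IndexError) → 'W' (after the try/except). Output: RSW

Answer: RSW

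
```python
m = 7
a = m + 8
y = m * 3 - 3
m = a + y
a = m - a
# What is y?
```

Trace:
`m = 7` → m = 7
`a = m + 8` → a = 15
`y = m * 3 - 3` → y = 18
`m = a + y` → m = 33
`a = m - a` → a = 18
So y = 18

Answer: 18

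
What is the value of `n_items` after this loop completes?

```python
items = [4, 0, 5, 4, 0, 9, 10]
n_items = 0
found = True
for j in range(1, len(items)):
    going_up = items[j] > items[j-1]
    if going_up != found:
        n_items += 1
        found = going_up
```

Count direction changes in [4, 0, 5, 4, 0, 9, 10]
`n_items` takes the values: 0 → 1 → 2 → 3 → 4

Answer: 4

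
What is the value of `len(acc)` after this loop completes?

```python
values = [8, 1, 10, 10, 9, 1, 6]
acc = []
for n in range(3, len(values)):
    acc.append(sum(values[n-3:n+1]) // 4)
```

Number of 4-element averages
`acc` takes the values: [] → [7] → [7, 7] → [7, 7, 7] → [7, 7, 7, 6]
So `len(acc)` = 4

Answer: 4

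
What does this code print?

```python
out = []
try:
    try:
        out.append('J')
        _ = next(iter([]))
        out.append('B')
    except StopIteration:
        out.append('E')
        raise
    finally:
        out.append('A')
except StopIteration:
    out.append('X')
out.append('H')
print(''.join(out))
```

Execution trace: 'J' (inner try body) → 'E' (inner except StopIteration) → 'A' (inner finally) → 'X' (outer except StopIteration) → 'H' (after the try/except). Output: JEAXH

Answer: JEAXH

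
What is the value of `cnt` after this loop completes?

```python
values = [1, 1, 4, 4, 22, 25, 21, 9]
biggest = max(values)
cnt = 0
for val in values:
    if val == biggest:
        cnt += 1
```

Count of max value 25 in [1, 1, 4, 4, 22, 25, 21, 9]
`cnt` takes the values: 0 → 1

Answer: 1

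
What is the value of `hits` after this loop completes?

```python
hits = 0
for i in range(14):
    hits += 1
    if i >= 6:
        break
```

Loop breaks when i reaches 6, hits is 7
`hits` takes the values: 0 → 1 → 2 → 3 → 4 → 5 → 6 → 7

Answer: 7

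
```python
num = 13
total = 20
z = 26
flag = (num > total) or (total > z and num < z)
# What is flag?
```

Trace:
`num = 13` → num = 13
`total = 20` → total = 20
`z = 26` → z = 26
`flag = (num > total) or (total > z and num < z)` → flag = False
So flag = False

Answer: False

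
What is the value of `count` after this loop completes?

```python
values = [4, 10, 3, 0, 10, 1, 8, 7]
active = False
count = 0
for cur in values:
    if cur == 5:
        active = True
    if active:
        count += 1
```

Count elements after first 5 in [4, 10, 3, 0, 10, 1, 8, 7]
`count` takes the values: 0

Answer: 0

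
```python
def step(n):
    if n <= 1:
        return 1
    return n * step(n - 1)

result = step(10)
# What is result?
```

step(10) = 10 * 9 * 8 * 7 * 6 * 5 * 4 * 3 * 2 * 1 = 3628800

Answer: 3628800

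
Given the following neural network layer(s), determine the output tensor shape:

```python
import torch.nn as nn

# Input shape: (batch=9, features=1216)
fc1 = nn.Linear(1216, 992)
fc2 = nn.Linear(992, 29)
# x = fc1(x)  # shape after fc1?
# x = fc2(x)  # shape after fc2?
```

Input: (9, 1216) -> after fc1: (9, 992) -> Output: (9, 29)

Answer: (9, 29)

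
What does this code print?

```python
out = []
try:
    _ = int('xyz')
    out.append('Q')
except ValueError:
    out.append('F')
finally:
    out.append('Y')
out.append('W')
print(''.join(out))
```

Execution trace: 'F' (except ValueError) → 'Y' (finally) → 'W' (after the try/except). Output: FYW

Answer: FYW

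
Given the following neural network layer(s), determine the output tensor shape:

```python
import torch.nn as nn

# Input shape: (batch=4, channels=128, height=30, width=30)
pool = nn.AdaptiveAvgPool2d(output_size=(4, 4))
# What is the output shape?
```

Input: (4, 128, 30, 30) -> Output: (4, 128, 4, 4)

Answer: (4, 128, 4, 4)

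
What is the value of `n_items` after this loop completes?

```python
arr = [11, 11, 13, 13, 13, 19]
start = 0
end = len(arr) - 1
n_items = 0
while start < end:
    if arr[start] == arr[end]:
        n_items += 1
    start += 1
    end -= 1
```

Count matching pairs from ends
`n_items` takes the values: 0 → 1

Answer: 1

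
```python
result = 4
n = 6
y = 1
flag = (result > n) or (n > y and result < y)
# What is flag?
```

Trace:
`result = 4` → result = 4
`n = 6` → n = 6
`y = 1` → y = 1
`flag = (result > n) or (n > y and result < y)` → flag = False
So flag = False

Answer: False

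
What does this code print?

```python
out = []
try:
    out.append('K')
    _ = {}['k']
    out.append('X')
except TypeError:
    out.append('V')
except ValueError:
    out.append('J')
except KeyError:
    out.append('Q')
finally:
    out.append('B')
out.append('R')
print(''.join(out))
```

Execution trace: 'K' (try body) → 'Q' (except KeyError) → 'B' (finally) → 'R' (after the try/except). Output: KQBR

Answer: KQBR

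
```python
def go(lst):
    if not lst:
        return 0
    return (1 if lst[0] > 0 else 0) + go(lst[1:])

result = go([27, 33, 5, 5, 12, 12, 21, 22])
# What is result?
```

Count of positive elements in [27, 33, 5, 5, 12, 12, 21, 22] = 8

Answer: 8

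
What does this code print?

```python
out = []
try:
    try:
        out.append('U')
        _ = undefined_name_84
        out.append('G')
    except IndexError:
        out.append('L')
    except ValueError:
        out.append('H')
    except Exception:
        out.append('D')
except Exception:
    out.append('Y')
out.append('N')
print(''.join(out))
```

Execution trace: 'U' (inner try body) → 'D' (inner except Exception) → 'N' (after the try/except). Output: UDN

Answer: UDN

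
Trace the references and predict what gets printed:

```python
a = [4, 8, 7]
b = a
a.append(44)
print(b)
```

Key concept: basic list aliasing.
Step by step:
`a = [4, 8, 7]` → a = [4, 8, 7]
`b = a` → b = [4, 8, 7] (same object as a)
`a.append(44)` → a = [4, 8, 7, 44] (same object as b); b = [4, 8, 7, 44] (same object as a)
`print(b)` → prints [4, 8, 7, 44]

Answer: [4, 8, 7, 44]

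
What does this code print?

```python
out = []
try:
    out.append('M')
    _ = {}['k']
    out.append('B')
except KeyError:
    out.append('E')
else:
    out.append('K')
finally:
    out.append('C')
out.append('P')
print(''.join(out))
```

Execution trace: 'M' (try body) → 'E' (except KeyError) → 'C' (finally) → 'P' (after the try/except). Output: MECP

Answer: MECP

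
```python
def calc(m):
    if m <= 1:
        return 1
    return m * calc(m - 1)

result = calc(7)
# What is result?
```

calc(7) = 7 * 6 * 5 * 4 * 3 * 2 * 1 = 5040

Answer: 5040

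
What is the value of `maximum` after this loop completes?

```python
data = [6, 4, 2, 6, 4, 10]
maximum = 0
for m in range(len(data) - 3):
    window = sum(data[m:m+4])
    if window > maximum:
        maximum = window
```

Max sum of 4-element window in [6, 4, 2, 6, 4, 10]
`maximum` takes the values: 0 → 18 → 22

Answer: 22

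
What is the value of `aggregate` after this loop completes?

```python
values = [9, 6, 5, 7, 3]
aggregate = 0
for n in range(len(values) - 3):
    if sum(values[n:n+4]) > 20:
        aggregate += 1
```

Count windows with sum > 20
`aggregate` takes the values: 0 → 1 → 2

Answer: 2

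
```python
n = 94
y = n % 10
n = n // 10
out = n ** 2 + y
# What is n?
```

Trace:
`n = 94` → n = 94
`y = n % 10` → y = 4
`n = n // 10` → n = 9
`out = n ** 2 + y` → out = 85
So n = 9

Answer: 9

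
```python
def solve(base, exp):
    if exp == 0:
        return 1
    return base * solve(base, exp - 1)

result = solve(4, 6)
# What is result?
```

solve(4, 6) = 4 * 4 * 4 * 4 * 4 * 4 = 4096

Answer: 4096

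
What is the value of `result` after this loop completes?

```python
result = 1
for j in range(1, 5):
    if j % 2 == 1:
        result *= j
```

Product of odd numbers 1 to 4
`result` takes the values: 1 → 3

Answer: 3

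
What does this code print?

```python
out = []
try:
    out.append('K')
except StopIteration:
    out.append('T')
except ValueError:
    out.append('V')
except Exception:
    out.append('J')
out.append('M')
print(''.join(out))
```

Execution trace: 'K' (try body, no exception) → 'M' (after the try/except). Output: KM

Answer: KM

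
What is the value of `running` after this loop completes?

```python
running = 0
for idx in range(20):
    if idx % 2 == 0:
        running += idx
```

Sum of even numbers 0 to 19
`running` takes the values: 0 → 2 → 6 → 12 → 20 → 30 → 42 → 56 → 72 → 90

Answer: 90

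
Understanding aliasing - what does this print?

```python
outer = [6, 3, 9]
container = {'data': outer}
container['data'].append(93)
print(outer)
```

Key concept: dict holds reference to list.
Step by step:
`outer = [6, 3, 9]` → outer = [6, 3, 9]
`container = {'data': outer}` → container = {'data': [6, 3, 9]}
`container['data'].append(93)` → outer = [6, 3, 9, 93]; container = {'data': [6, 3, 9, 93]}
`print(outer)` → prints [6, 3, 9, 93]

Answer: [6, 3, 9, 93]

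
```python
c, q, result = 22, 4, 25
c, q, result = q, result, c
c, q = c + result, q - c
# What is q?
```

Trace:
`c, q, result = 22, 4, 25` → c = 22; q = 4; result = 25
`c, q, result = q, result, c` → c = 4; q = 25; result = 22
`c, q = c + result, q - c` → c = 26; q = 21
So q = 21

Answer: 21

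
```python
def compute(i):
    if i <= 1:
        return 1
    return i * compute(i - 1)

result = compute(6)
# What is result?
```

compute(6) = 6 * 5 * 4 * 3 * 2 * 1 = 720

Answer: 720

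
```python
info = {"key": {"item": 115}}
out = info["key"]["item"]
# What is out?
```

Trace:
`info = {"key": {"item": 115}}` → info = {'key': {'item': 115}}
`out = info["key"]["item"]` → out = 115
So out = 115

Answer: 115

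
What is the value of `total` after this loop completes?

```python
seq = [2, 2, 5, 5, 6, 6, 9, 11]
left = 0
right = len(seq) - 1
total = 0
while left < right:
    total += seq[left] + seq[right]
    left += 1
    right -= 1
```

Sum of pairs from ends
`total` takes the values: 0 → 13 → 24 → 35 → 46

Answer: 46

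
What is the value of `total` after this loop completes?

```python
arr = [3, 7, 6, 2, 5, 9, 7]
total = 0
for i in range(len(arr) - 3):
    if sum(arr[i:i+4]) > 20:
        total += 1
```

Count windows with sum > 20
`total` takes the values: 0 → 1 → 2

Answer: 2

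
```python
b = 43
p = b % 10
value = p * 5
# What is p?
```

Trace:
`b = 43` → b = 43
`p = b % 10` → p = 3
`value = p * 5` → value = 15
So p = 3

Answer: 3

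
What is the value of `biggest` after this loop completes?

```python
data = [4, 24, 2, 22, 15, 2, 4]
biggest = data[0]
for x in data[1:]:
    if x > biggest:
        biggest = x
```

Maximum of [4, 24, 2, 22, 15, 2, 4]
`biggest` takes the values: 4 → 24

Answer: 24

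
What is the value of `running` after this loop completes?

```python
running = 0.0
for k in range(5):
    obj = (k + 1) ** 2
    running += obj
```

Sum of squared losses 1² + 2² + ... + 5²
`running` takes the values: 0.0 → 1.0 → 5.0 → 14.0 → 30.0 → 55.0

Answer: 55.0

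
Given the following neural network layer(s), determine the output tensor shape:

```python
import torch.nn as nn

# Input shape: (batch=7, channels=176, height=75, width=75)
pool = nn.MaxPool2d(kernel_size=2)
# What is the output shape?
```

Input: (7, 176, 75, 75) -> Output: (7, 176, 37, 37)

Answer: (7, 176, 37, 37)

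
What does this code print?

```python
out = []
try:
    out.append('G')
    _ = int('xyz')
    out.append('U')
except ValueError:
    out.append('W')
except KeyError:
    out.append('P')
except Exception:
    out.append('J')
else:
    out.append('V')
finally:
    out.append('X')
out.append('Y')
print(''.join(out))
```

Execution trace: 'G' (try body) → 'W' (except ValueError) → 'X' (finally) → 'Y' (after the try/except). Output: GWXY

Answer: GWXY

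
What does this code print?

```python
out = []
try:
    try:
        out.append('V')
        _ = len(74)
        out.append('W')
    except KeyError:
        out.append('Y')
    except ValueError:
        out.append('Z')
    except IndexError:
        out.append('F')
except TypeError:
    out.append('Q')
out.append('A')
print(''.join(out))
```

Execution trace: 'V' (inner try body) → 'Q' (outer except TypeError) → 'A' (after the try/except). Output: VQA

Answer: VQA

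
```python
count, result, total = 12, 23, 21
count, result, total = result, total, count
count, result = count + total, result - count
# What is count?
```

Trace:
`count, result, total = 12, 23, 21` → count = 12; result = 23; total = 21
`count, result, total = result, total, count` → count = 23; result = 21; total = 12
`count, result = count + total, result - count` → count = 35; result = -2
So count = 35

Answer: 35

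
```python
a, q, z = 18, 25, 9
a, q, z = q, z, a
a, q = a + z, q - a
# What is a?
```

Trace:
`a, q, z = 18, 25, 9` → a = 18; q = 25; z = 9
`a, q, z = q, z, a` → a = 25; q = 9; z = 18
`a, q = a + z, q - a` → a = 43; q = -16
So a = 43

Answer: 43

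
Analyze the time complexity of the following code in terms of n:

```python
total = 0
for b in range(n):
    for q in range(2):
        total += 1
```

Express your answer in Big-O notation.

Each loop level contributes: n × 1. Multiplying the contributions gives O(n).

Answer: O(n)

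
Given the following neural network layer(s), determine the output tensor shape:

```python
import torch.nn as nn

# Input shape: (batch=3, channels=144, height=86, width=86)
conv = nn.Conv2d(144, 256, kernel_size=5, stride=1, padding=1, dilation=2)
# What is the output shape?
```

Input: (3, 144, 86, 86) -> Output: (3, 256, 80, 80)

Answer: (3, 256, 80, 80)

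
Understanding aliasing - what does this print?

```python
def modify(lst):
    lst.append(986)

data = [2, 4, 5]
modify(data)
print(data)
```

Key concept: function modifies passed list.
Step by step:
`data = [2, 4, 5]` → data = [2, 4, 5]
`modify(data)` → data = [2, 4, 5, 986]
`print(data)` → prints [2, 4, 5, 986]

Answer: [2, 4, 5, 986]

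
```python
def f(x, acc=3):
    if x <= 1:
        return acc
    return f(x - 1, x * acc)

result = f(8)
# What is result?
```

Accumulator trace (n, acc): (8, 3) -> (7, 24) -> (6, 168) -> (5, 1008) -> (4, 5040) -> (3, 20160) -> (2, 60480) -> (1, 120960) -> return 120960

Answer: 120960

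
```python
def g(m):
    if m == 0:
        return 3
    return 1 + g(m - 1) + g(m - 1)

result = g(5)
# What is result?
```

g(m) = 1 + 2·g(m-1), g(0)=3. Closed form: (3+1)·2^5 - 1 = 127.

Answer: 127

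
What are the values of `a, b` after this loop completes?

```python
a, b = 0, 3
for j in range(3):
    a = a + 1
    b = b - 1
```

a goes 0→3, b goes 3→0
`a, b` takes the values: (0, 3) → (1, 3) → (1, 2) → (2, 2) → (2, 1) → (3, 1) → (3, 0)

Answer: 3, 0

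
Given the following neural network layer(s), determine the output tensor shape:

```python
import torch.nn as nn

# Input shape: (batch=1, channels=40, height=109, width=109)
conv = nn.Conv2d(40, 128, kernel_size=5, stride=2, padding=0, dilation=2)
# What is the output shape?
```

Input: (1, 40, 109, 109) -> Output: (1, 128, 51, 51)

Answer: (1, 128, 51, 51)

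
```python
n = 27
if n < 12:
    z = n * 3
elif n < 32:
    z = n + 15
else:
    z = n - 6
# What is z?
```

Trace:
`n = 27` → n = 27
`if n < 12: ...` → n < 12 is False, n < 32 is True → z = 42
So z = 42

Answer: 42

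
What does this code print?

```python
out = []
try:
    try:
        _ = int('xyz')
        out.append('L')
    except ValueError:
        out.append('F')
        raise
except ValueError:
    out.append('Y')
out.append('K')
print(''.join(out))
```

Execution trace: 'F' (except ValueError) → 'Y' (outer except ValueError) → 'K' (after the try/except). Output: FYK

Answer: FYK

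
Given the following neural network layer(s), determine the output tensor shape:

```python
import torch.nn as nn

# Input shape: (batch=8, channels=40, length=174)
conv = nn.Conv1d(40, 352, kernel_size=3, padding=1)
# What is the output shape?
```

Input: (8, 40, 174) -> Output: (8, 352, 174)

Answer: (8, 352, 174)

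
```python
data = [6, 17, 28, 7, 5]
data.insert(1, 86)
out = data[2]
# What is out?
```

Trace:
`data = [6, 17, 28, 7, 5]` → data = [6, 17, 28, 7, 5]
`data.insert(1, 86)` → data = [6, 86, 17, 28, 7, 5]
`out = data[2]` → out = 17
So out = 17

Answer: 17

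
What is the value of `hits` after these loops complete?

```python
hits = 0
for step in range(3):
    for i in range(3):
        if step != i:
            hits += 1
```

3² - 3 (exclude diagonal)
`hits` takes the values: 0 → 1 → 2 → 3 → 4 → 5 → 6

Answer: 6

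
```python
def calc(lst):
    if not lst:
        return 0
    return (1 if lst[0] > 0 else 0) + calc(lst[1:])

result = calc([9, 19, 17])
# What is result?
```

Count of positive elements in [9, 19, 17] = 3

Answer: 3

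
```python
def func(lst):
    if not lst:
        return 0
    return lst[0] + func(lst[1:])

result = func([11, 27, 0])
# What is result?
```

11 + 27 + 0 + 0 = 38

Answer: 38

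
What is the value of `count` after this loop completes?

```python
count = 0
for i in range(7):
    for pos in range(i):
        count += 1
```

Triangle number: 0+1+2+...+6
`count` takes the values: 0 → 1 → 2 → 3 → 4 → 5 → 6 → 7 → 8 → 9 → 10 → 11 → 12 → 13 → 14 → 15 → 16 → 17 → 18 → 19 → 20 → 21

Answer: 21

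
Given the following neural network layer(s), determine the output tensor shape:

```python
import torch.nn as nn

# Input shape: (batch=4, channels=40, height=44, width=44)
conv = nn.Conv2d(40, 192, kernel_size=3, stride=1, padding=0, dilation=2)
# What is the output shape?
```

Input: (4, 40, 44, 44) -> Output: (4, 192, 40, 40)

Answer: (4, 192, 40, 40)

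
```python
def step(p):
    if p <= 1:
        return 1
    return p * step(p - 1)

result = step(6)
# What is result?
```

step(6) = 6 * 5 * 4 * 3 * 2 * 1 = 720

Answer: 720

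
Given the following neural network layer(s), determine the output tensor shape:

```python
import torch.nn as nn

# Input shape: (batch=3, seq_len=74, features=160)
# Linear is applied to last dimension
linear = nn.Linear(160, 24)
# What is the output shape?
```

Input: (3, 74, 160) -> Output: (3, 74, 24)

Answer: (3, 74, 24)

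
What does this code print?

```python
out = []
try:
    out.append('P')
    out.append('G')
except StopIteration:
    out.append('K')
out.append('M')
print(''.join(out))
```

Execution trace: 'P' (try body) → 'G' (try body, no exception) → 'M' (after the try/except). Output: PGM

Answer: PGM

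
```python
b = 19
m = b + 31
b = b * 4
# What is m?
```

Trace:
`b = 19` → b = 19
`m = b + 31` → m = 50
`b = b * 4` → b = 76
So m = 50

Answer: 50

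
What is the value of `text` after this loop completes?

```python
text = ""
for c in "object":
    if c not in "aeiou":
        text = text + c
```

Remove vowels from 'object'
`text` takes the values: "" → "b" → "bj" → "bjc" → "bjct"

Answer: "bjct"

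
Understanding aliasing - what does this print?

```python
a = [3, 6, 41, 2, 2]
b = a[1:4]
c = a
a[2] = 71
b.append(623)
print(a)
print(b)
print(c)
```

Key concept: slice vs alias.
Step by step:
`a = [3, 6, 41, 2, 2]` → a = [3, 6, 41, 2, 2]
`b = a[1:4]` → b = [6, 41, 2]
`c = a` → c = [3, 6, 41, 2, 2] (same object as a)
`a[2] = 71` → a = [3, 6, 71, 2, 2] (same object as c); c = [3, 6, 71, 2, 2] (same object as a)
`b.append(623)` → b = [6, 41, 2, 623]
`print(a)` → prints [3, 6, 71, 2, 2]
`print(b)` → prints [6, 41, 2, 623]
`print(c)` → prints [3, 6, 71, 2, 2]

Answer:
[3, 6, 71, 2, 2]
[6, 41, 2, 623]
[3, 6, 71, 2, 2]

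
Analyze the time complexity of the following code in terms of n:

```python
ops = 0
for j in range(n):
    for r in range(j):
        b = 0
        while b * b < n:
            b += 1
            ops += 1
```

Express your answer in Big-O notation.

Each loop level contributes: n × n × √n. Multiplying the contributions gives O(n^2√n).

Answer: O(n^2√n)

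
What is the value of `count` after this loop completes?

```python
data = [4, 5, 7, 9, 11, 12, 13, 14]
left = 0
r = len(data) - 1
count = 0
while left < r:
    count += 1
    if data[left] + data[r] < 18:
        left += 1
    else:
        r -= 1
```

Steps to find pair summing to 18
`count` takes the values: 0 → 1 → 2 → 3 → 4 → 5 → 6 → 7

Answer: 7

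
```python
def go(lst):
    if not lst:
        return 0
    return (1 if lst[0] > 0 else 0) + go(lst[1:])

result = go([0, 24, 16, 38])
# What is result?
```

Count of positive elements in [0, 24, 16, 38] = 3

Answer: 3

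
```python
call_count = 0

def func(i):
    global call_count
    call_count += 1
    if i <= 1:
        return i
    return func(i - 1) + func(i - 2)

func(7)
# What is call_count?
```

Calls(i) = 1 + Calls(i-1) + Calls(i-2); Calls(0)=Calls(1)=1. For i=7 this gives 41.

Answer: 41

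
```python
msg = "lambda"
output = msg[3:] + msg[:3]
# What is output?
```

Trace:
`msg = "lambda"` → msg = 'lambda'
`output = msg[3:] + msg[:3]` → output = 'bdalam'
So output = 'bdalam'

Answer: 'bdalam'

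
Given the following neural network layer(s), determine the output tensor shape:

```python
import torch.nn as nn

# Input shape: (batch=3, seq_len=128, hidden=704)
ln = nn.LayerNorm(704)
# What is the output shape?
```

Input: (3, 128, 704) -> Output: (3, 128, 704)

Answer: (3, 128, 704)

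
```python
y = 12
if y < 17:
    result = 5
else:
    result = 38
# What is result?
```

Trace:
`y = 12` → y = 12
`if y < 17: ...` → y < 17 is True → result = 5
So result = 5

Answer: 5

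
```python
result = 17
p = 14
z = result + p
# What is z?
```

Trace:
`result = 17` → result = 17
`p = 14` → p = 14
`z = result + p` → z = 31
So z = 31

Answer: 31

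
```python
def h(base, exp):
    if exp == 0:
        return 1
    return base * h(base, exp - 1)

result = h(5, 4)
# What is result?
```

h(5, 4) = 5 * 5 * 5 * 5 = 625

Answer: 625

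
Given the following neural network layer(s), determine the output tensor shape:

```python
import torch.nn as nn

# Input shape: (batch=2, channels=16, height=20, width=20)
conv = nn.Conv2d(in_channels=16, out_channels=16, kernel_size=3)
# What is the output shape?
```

Input: (2, 16, 20, 20) -> Output: (2, 16, 18, 18)

Answer: (2, 16, 18, 18)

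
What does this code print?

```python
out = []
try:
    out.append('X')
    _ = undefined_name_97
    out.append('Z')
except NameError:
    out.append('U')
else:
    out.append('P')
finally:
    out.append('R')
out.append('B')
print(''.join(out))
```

Execution trace: 'X' (try body) → 'U' (except NameError) → 'R' (finally) → 'B' (after the try/except). Output: XURB

Answer: XURB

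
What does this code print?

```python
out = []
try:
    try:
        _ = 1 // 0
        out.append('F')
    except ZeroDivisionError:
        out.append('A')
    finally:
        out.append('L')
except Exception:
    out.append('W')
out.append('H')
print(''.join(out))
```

Execution trace: 'A' (inner except ZeroDivisionError) → 'L' (inner finally) → 'H' (after the try/except). Output: ALH

Answer: ALH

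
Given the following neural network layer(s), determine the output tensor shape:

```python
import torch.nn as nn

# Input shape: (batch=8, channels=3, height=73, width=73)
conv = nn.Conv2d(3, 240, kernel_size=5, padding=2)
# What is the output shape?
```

Input: (8, 3, 73, 73) -> Output: (8, 240, 73, 73)

Answer: (8, 240, 73, 73)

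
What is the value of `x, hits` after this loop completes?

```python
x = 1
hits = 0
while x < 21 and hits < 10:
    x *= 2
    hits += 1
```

Double until >= 21 or 10 iterations
`x, hits` takes the values: (1, 0) → (2, 0) → (2, 1) → (4, 1) → (4, 2) → (8, 2) → (8, 3) → (16, 3) → (16, 4) → (32, 4) → (32, 5)

Answer: 32, 5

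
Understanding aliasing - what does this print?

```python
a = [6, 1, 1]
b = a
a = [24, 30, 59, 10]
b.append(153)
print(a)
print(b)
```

Key concept: rebinding vs mutation: a is rebound to a new list, b still points at the original.
Step by step:
`a = [6, 1, 1]` → a = [6, 1, 1]
`b = a` → b = [6, 1, 1] (same object as a)
`a = [24, 30, 59, 10]` → a = [24, 30, 59, 10]
`b.append(153)` → b = [6, 1, 1, 153]
`print(a)` → prints [24, 30, 59, 10]
`print(b)` → prints [6, 1, 1, 153]

Answer:
[24, 30, 59, 10]
[6, 1, 1, 153]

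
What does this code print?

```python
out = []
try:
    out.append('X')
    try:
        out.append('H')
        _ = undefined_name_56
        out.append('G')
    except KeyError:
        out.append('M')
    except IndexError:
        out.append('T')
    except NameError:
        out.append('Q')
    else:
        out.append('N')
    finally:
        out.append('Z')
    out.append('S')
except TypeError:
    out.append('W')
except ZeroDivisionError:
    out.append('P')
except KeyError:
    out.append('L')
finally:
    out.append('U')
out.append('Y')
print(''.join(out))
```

Execution trace: 'X' (try body) → 'H' (inner try body) → 'Q' (inner except NameError) → 'Z' (inner finally) → 'S' (try body, no exception) → 'U' (finally) → 'Y' (after the try/except). Output: XHQZSUY

Answer: XHQZSUY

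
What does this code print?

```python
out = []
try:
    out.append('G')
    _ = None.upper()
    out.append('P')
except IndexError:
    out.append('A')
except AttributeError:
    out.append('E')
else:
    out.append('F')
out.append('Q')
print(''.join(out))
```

Execution trace: 'G' (try body) → 'E' (except AttributeError) → 'Q' (after the try/except). Output: GEQ

Answer: GEQ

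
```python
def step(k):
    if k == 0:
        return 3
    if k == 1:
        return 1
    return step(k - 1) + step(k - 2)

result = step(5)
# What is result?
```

Build up from base cases: step(0)=3, step(1)=1, step(2)=4, step(3)=5, step(4)=9, step(5)=14

Answer: 14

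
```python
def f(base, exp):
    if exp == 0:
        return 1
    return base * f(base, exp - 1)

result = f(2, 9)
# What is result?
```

f(2, 9) = 2 * 2 * 2 * 2 * 2 * 2 * 2 * 2 * 2 = 512

Answer: 512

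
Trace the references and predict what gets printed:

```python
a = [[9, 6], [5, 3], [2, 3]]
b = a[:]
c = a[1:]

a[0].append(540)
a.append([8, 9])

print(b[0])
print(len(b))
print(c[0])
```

Key concept: slice with nested mutation.
Step by step:
`a = [[9, 6], [5, 3], [2, 3]]` → a = [[9, 6], [5, 3], [2, 3]]
`b = a[:]` → b = [[9, 6], [5, 3], [2, 3]]
`c = a[1:]` → c = [[5, 3], [2, 3]]
`a[0].append(540)` → a = [[9, 6, 540], [5, 3], [2, 3]]; b = [[9, 6, 540], [5, 3], [2, 3]]
`a.append([8, 9])` → a = [[9, 6, 540], [5, 3], [2, 3], [8, 9]]
`print(b[0])` → prints [9, 6, 540]
`print(len(b))` → prints 3
`print(c[0])` → prints [5, 3]

Answer:
[9, 6, 540]
3
[5, 3]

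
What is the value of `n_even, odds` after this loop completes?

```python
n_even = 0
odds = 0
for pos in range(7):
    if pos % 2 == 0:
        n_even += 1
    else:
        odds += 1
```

Count evens and odds in range(7)
`n_even, odds` takes the values: (0, 0) → (1, 0) → (1, 1) → (2, 1) → (2, 2) → (3, 2) → (3, 3) → (4, 3)

Answer: 4, 3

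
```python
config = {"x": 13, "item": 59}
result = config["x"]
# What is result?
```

Trace:
`config = {"x": 13, "item": 59}` → config = {'x': 13, 'item': 59}
`result = config["x"]` → result = 13
So result = 13

Answer: 13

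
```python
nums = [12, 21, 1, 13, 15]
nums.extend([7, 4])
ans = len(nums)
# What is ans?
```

Trace:
`nums = [12, 21, 1, 13, 15]` → nums = [12, 21, 1, 13, 15]
`nums.extend([7, 4])` → nums = [12, 21, 1, 13, 15, 7, 4]
`ans = len(nums)` → ans = 7
So ans = 7

Answer: 7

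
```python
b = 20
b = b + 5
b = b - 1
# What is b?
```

Trace:
`b = 20` → b = 20
`b = b + 5` → b = 25
`b = b - 1` → b = 24
So b = 24

Answer: 24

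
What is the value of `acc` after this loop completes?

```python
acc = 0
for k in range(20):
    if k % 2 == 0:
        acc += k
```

Sum of even numbers 0 to 19
`acc` takes the values: 0 → 2 → 6 → 12 → 20 → 30 → 42 → 56 → 72 → 90

Answer: 90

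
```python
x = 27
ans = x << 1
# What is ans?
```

Trace:
`x = 27` → x = 27
`ans = x << 1` → ans = 54
So ans = 54

Answer: 54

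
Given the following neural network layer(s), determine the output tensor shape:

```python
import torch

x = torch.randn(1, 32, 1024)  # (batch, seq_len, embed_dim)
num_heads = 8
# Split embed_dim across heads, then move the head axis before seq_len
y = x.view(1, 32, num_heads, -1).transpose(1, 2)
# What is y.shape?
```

Input: (1, 32, 1024) -> head_dim = 1024 // 8 = 128; after view: (1, 32, 8, 128) -> after transpose(1, 2): (1, 8, 32, 128) -> Output: (1, 8, 32, 128)

Answer: (1, 8, 32, 128)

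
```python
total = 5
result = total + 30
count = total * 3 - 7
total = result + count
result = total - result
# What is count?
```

Trace:
`total = 5` → total = 5
`result = total + 30` → result = 35
`count = total * 3 - 7` → count = 8
`total = result + count` → total = 43
`result = total - result` → result = 8
So count = 8

Answer: 8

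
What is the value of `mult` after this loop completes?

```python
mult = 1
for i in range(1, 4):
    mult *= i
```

3! = 6
`mult` takes the values: 1 → 2 → 6

Answer: 6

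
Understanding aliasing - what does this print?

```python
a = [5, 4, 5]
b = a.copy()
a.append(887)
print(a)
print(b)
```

Key concept: list.copy() creates independent copy.
Step by step:
`a = [5, 4, 5]` → a = [5, 4, 5]
`b = a.copy()` → b = [5, 4, 5]
`a.append(887)` → a = [5, 4, 5, 887]
`print(a)` → prints [5, 4, 5, 887]
`print(b)` → prints [5, 4, 5]

Answer:
[5, 4, 5, 887]
[5, 4, 5]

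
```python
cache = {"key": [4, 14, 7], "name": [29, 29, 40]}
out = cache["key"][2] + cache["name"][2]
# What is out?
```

Trace:
`cache = {"key": [4, 14, 7], "name": [29, 29, 40]}` → cache = {'key': [4, 14, 7], 'name': [29, 29, 40]}
`out = cache["key"][2] + cache["name"][2]` → out = 47
So out = 47

Answer: 47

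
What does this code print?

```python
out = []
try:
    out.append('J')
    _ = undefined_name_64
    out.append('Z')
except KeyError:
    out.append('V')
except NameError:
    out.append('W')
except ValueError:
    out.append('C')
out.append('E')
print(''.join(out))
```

Execution trace: 'J' (try body) → 'W' (except NameError) → 'E' (after the try/except). Output: JWE

Answer: JWE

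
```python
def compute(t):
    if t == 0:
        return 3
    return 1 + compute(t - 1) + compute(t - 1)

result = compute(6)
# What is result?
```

compute(t) = 1 + 2·compute(t-1), compute(0)=3. Closed form: (3+1)·2^6 - 1 = 255.

Answer: 255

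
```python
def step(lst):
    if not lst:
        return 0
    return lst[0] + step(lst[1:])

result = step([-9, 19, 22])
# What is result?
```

(-9) + 19 + 22 + 0 = 32

Answer: 32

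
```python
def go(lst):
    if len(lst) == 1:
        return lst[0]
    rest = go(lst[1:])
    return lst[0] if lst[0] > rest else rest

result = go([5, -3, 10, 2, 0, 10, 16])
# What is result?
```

Recursive max over [5, -3, 10, 2, 0, 10, 16] = 16

Answer: 16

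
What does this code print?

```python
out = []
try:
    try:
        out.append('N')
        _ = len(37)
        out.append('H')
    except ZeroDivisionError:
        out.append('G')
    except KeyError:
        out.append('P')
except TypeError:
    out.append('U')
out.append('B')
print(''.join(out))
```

Execution trace: 'N' (try body) → 'U' (outer except TypeError) → 'B' (after the try/except). Output: NUB

Answer: NUB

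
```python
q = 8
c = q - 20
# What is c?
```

Trace:
`q = 8` → q = 8
`c = q - 20` → c = -12
So c = -12

Answer: -12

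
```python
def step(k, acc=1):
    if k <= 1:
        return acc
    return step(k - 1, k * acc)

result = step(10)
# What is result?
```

Accumulator trace (n, acc): (10, 1) -> (9, 10) -> (8, 90) -> (7, 720) -> (6, 5040) -> (5, 30240) -> (4, 151200) -> (3, 604800) -> (2, 1814400) -> (1, 3628800) -> return 3628800

Answer: 3628800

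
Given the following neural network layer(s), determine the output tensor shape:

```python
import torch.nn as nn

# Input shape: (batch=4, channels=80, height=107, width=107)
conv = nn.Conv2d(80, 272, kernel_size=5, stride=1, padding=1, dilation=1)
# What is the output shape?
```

Input: (4, 80, 107, 107) -> Output: (4, 272, 105, 105)

Answer: (4, 272, 105, 105)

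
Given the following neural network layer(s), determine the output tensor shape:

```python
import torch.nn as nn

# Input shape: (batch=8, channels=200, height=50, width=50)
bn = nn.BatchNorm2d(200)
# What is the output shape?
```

Input: (8, 200, 50, 50) -> Output: (8, 200, 50, 50)

Answer: (8, 200, 50, 50)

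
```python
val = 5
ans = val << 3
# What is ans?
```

Trace:
`val = 5` → val = 5
`ans = val << 3` → ans = 40
So ans = 40

Answer: 40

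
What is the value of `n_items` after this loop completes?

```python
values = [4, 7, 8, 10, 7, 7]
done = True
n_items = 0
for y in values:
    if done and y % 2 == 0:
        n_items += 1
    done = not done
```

Count even values at even positions
`n_items` takes the values: 0 → 1 → 2

Answer: 2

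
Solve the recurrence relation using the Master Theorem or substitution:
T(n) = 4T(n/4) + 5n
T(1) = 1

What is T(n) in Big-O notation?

By Master Theorem: a=4, b=4, f(n)=5n. Since log_4(4) = 1 and f(n) = Θ(n^1), Case 2 applies. T(n) = O(n log n).

Answer: O(n log n)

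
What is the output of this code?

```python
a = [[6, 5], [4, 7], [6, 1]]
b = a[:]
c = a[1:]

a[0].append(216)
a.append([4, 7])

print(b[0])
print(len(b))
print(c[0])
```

Key concept: slice with nested mutation.
Step by step:
`a = [[6, 5], [4, 7], [6, 1]]` → a = [[6, 5], [4, 7], [6, 1]]
`b = a[:]` → b = [[6, 5], [4, 7], [6, 1]]
`c = a[1:]` → c = [[4, 7], [6, 1]]
`a[0].append(216)` → a = [[6, 5, 216], [4, 7], [6, 1]]; b = [[6, 5, 216], [4, 7], [6, 1]]
`a.append([4, 7])` → a = [[6, 5, 216], [4, 7], [6, 1], [4, 7]]
`print(b[0])` → prints [6, 5, 216]
`print(len(b))` → prints 3
`print(c[0])` → prints [4, 7]

Answer:
[6, 5, 216]
3
[4, 7]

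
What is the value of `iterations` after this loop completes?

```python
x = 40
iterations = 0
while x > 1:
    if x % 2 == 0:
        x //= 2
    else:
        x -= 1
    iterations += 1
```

Steps to reduce 40 to 1
`iterations` takes the values: 0 → 1 → 2 → 3 → 4 → 5 → 6

Answer: 6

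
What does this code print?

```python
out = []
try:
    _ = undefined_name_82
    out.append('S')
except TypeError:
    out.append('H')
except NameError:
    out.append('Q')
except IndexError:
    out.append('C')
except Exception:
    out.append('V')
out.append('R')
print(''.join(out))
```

Execution trace: 'Q' (except NameError) → 'R' (after the try/except). Output: QR

Answer: QR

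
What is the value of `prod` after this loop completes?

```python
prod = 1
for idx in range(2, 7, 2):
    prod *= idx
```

Product of even numbers 2 to 6
`prod` takes the values: 1 → 2 → 8 → 48

Answer: 48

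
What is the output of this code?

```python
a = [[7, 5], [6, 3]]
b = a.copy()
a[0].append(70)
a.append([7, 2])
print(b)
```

Key concept: shallow copy with nested lists.
Step by step:
`a = [[7, 5], [6, 3]]` → a = [[7, 5], [6, 3]]
`b = a.copy()` → b = [[7, 5], [6, 3]]
`a[0].append(70)` → a = [[7, 5, 70], [6, 3]]; b = [[7, 5, 70], [6, 3]]
`a.append([7, 2])` → a = [[7, 5, 70], [6, 3], [7, 2]]
`print(b)` → prints [[7, 5, 70], [6, 3]]

Answer: [[7, 5, 70], [6, 3]]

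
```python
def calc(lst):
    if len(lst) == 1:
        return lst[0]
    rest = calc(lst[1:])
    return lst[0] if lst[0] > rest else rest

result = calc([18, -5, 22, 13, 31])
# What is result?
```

Recursive max over [18, -5, 22, 13, 31] = 31

Answer: 31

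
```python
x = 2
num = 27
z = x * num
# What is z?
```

Trace:
`x = 2` → x = 2
`num = 27` → num = 27
`z = x * num` → z = 54
So z = 54

Answer: 54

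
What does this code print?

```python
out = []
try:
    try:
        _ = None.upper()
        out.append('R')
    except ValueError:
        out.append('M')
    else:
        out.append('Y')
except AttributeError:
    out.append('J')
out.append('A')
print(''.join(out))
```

Execution trace: 'J' (outer except AttributeError) → 'A' (after the try/except). Output: JA

Answer: JA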